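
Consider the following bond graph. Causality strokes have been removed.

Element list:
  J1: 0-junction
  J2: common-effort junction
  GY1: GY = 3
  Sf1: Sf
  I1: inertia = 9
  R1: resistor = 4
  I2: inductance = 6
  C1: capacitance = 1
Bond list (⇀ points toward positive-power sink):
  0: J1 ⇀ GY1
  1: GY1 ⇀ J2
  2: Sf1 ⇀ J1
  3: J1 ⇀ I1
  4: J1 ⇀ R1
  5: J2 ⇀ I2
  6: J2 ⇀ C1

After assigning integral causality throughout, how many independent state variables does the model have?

3  (C1, I1, I2 all integral)

#2 →Sf1  (Sf1: flow source, stroke at near end)
#3 →I1  (prefer integral on I1)
#5 →I2  (I2 outputs flow p/I2)
#6 →J2  (C1 integral (e out))
#1 →GY1  (J2: bond 6 brought effort, rest push out)
#0 →GY1  (GY1 both-in/both-out from 1)
#4 →J1  (J1 needs exactly one e-in)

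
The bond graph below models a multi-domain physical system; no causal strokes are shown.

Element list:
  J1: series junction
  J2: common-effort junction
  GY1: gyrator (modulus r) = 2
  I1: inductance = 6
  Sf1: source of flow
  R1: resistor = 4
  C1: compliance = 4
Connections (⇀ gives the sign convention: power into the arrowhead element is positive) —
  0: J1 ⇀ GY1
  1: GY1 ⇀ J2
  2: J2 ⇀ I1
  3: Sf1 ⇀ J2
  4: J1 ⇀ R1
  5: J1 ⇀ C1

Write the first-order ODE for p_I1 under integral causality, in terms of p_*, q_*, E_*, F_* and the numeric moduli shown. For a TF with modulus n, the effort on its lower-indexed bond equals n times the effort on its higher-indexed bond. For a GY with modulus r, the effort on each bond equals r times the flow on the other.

b3 →Sf1  (Sf1: flow source, stroke at near end)
b2 →I1  (I1: I, integral causality)
b1 →J2  (J2 needs exactly one e-in)
b0 →J1  (GY1: gyrator matches bond 1)
b5 →J1  (C1 outputs effort q/C1)
b4 →R1  (closing 1-jn rule on J1)

dp_I1/dt = F_Sf1 - p_I1/6 - q_C1/8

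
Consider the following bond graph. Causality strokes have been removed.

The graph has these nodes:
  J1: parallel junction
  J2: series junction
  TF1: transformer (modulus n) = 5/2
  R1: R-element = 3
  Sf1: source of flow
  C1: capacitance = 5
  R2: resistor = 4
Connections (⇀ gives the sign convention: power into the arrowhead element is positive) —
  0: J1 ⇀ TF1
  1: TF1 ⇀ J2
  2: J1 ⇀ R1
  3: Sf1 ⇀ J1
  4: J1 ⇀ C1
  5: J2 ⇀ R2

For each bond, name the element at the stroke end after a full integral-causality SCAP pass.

b3 |Sf1  (Sf1: flow source, stroke at near end)
b4 |J1  (C1: C, integral causality)
b0 |TF1  (J1: bond 4 brought effort, rest push out)
b2 |R1  (common-e at J1 fixed by 4)
b1 |J2  (through TF1, causality passes straight; one stroke at TF1)
b5 |R2  (closing 1-jn rule on J2)

bond 0 stroke at TF1
bond 1 stroke at J2
bond 2 stroke at R1
bond 3 stroke at Sf1
bond 4 stroke at J1
bond 5 stroke at R2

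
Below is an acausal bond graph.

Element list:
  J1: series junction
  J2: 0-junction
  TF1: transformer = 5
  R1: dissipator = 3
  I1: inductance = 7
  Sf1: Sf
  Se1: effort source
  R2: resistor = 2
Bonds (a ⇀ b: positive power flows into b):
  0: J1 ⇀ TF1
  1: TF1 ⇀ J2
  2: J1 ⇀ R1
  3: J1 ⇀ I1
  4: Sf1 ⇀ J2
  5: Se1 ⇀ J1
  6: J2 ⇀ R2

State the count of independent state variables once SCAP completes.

β4 →Sf1  (source Sf1 imposes f)
β5 →J1  (Se1: effort source, stroke at far end)
β3 →I1  (I1 integral (f out))
β0 →J1  (J1: bond 3 brought flow, rest push out)
β2 →J1  (J1 flow already set via bond 3)
β1 →TF1  (TF TF1: opposite of bond 0)
β6 →J2  (only one effort-in slot at J2)

1  (I1 all integral)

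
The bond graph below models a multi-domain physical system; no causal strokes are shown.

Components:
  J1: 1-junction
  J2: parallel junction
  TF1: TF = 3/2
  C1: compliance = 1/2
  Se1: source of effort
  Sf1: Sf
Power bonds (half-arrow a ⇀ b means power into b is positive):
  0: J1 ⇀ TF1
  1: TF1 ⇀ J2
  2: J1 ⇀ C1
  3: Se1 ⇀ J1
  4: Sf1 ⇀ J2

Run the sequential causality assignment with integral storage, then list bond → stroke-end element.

#0 →TF1
#1 →J2
#2 →J1
#3 →J1
#4 →Sf1

b3 stroke at J1  (Se1: effort source, stroke at far end)
b4 stroke at Sf1  (Sf1: flow source, stroke at near end)
b1 stroke at J2  (only one effort-in slot at J2)
b0 stroke at TF1  (TF1 one-in-one-out from 1)
b2 stroke at J1  (common-f at J1 fixed by 0)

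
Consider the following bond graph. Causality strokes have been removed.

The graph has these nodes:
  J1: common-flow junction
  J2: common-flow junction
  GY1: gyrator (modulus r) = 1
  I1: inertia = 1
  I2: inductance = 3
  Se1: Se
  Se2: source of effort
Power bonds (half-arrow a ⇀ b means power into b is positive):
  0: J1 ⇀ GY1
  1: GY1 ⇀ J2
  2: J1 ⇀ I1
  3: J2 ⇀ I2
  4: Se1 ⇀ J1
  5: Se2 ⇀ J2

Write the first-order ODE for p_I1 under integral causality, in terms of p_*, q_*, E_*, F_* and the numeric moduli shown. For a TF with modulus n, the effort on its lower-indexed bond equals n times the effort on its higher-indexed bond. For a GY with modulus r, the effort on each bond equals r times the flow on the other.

dp_I1/dt = E_Se1 - p_I2/3

β4 →J1  (Se1: effort source, stroke at far end)
β5 →J2  (Se2: effort source, stroke at far end)
β2 →I1  (prefer integral on I1)
β0 →J1  (common-f at J1 fixed by 2)
β1 →J2  (GY1: gyrator matches bond 0)
β3 →I2  (closing 1-jn rule on J2)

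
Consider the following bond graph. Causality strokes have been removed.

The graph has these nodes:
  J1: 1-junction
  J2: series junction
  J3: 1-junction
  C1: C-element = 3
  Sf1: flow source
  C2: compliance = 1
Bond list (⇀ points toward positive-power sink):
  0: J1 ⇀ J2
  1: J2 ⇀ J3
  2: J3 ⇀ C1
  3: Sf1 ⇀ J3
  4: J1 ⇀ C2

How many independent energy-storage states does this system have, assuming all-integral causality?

2  (C1, C2 all integral)

b3 →Sf1  (Sf1 fixes flow; stroke at Sf1)
b1 →J3  (1-jn J3 has f-setter on 3)
b2 →J3  (J3 flow already set via bond 3)
b0 →J2  (1-jn J2 has f-setter on 1)
b4 →J1  (common-f at J1 fixed by 0)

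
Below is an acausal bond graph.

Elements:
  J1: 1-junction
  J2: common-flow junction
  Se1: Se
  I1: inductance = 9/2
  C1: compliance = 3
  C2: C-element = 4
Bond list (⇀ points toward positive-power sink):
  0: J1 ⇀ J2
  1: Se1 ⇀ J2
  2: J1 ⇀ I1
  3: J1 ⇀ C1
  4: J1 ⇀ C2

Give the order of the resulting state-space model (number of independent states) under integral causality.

3  (C1, C2, I1 all integral)

β1 stroke→J2  (Se1 (Se) sets effort on bond)
β0 stroke→J1  (closing 1-jn rule on J2)
β2 stroke→I1  (I1 integral (f out))
β3 stroke→J1  (J1: bond 2 brought flow, rest push out)
β4 stroke→J1  (common-f at J1 fixed by 2)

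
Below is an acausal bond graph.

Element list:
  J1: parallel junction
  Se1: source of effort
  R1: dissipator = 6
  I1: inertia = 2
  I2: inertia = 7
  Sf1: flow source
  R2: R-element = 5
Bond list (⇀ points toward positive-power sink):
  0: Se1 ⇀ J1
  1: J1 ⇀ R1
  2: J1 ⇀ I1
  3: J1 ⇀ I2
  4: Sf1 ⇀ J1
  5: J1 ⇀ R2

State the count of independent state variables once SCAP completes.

2  (I1, I2 all integral)

β0 stroke→J1  (Se1 fixes effort; stroke away)
β4 stroke→Sf1  (Sf1: flow source, stroke at near end)
β1 stroke→R1  (J1 effort already set via bond 0)
β2 stroke→I1  (0-jn J1 has e-setter on 0)
β3 stroke→I2  (0-jn J1 has e-setter on 0)
β5 stroke→R2  (0-jn J1 has e-setter on 0)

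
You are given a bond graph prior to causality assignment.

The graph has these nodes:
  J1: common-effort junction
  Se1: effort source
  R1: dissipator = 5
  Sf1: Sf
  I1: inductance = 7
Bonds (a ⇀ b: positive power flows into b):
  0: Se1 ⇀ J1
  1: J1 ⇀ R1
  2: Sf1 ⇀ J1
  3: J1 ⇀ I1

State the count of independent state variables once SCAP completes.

1  (I1 all integral)

β0 |J1  (Se1 (Se) sets effort on bond)
β2 |Sf1  (Sf1: flow source, stroke at near end)
β1 |R1  (common-e at J1 fixed by 0)
β3 |I1  (J1: bond 0 brought effort, rest push out)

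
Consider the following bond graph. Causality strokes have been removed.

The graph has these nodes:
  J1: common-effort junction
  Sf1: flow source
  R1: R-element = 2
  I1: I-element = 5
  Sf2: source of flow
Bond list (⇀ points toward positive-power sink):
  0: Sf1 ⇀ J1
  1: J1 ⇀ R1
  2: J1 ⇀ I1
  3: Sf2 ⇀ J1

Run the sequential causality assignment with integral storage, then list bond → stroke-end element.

b0 stroke at Sf1  (source Sf1 imposes f)
b3 stroke at Sf2  (Sf2: flow source, stroke at near end)
b2 stroke at I1  (prefer integral on I1)
b1 stroke at J1  (closing 0-jn rule on J1)

bond 0 stroke→Sf1
bond 1 stroke→J1
bond 2 stroke→I1
bond 3 stroke→Sf2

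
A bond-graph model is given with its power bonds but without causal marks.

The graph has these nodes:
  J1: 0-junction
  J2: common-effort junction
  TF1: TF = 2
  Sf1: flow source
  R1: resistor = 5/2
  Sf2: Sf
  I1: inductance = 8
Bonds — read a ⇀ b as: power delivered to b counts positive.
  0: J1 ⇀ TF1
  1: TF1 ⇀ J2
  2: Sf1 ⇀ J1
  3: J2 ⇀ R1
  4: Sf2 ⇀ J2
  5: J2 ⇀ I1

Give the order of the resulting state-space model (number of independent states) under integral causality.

1  (I1 all integral)

bond 2 →Sf1  (Sf1 (Sf) sets flow on bond)
bond 4 →Sf2  (Sf2: flow source, stroke at near end)
bond 0 →J1  (J1 needs exactly one e-in)
bond 1 →TF1  (TF1: transformer flips bond 0)
bond 5 →I1  (I1: I, integral causality)
bond 3 →J2  (only one effort-in slot at J2)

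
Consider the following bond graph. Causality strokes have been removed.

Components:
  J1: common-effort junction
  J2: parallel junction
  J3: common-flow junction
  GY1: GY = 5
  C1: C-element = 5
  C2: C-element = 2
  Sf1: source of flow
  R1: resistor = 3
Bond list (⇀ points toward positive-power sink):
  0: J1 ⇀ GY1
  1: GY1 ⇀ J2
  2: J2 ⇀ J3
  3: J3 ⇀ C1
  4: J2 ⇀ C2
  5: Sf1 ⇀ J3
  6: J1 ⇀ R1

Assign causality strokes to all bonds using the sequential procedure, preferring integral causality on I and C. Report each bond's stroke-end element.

b0 →GY1
b1 →GY1
b2 →J3
b3 →J3
b4 →J2
b5 →Sf1
b6 →J1

β5 |Sf1  (source Sf1 imposes f)
β2 |J3  (1-jn J3 has f-setter on 5)
β3 |J3  (1-jn J3 has f-setter on 5)
β4 |J2  (C2 integral (e out))
β1 |GY1  (common-e at J2 fixed by 4)
β0 |GY1  (GY1 both-in/both-out from 1)
β6 |J1  (closing 0-jn rule on J1)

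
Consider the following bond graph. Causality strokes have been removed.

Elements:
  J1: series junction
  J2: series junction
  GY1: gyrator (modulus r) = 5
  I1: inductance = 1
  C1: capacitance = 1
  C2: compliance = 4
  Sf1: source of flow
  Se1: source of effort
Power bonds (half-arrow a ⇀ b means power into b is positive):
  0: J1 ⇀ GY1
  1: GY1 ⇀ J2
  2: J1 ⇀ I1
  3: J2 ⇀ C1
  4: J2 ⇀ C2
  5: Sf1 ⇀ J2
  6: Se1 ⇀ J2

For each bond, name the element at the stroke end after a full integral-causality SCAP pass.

β0 →J1
β1 →J2
β2 →I1
β3 →J2
β4 →J2
β5 →Sf1
β6 →J2

b5 stroke at Sf1  (Sf1 fixes flow; stroke at Sf1)
b6 stroke at J2  (source Se1 imposes e)
b1 stroke at J2  (common-f at J2 fixed by 5)
b3 stroke at J2  (J2: bond 5 brought flow, rest push out)
b4 stroke at J2  (J2: bond 5 brought flow, rest push out)
b0 stroke at J1  (GY GY1: same side as bond 1)
b2 stroke at I1  (J1 needs exactly one f-in)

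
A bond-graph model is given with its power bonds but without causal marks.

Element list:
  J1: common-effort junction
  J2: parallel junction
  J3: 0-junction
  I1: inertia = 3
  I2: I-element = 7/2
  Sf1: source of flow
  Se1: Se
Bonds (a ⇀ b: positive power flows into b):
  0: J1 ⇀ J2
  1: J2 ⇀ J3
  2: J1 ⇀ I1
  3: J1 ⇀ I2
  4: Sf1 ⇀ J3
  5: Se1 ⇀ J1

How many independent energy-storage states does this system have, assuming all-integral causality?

2  (I1, I2 all integral)

bond 4 stroke at Sf1  (source Sf1 imposes f)
bond 5 stroke at J1  (Se1: effort source, stroke at far end)
bond 0 stroke at J2  (J1 effort already set via bond 5)
bond 2 stroke at I1  (J1: bond 5 brought effort, rest push out)
bond 3 stroke at I2  (common-e at J1 fixed by 5)
bond 1 stroke at J3  (0-jn J2 has e-setter on 0)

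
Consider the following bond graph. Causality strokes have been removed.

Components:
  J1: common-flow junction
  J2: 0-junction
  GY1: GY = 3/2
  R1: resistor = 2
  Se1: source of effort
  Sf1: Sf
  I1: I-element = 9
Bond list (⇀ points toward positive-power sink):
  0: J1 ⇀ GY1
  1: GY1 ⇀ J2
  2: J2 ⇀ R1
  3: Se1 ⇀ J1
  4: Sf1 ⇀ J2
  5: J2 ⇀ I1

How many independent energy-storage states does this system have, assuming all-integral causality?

β3 stroke→J1  (Se1 fixes effort; stroke away)
β4 stroke→Sf1  (Sf1: flow source, stroke at near end)
β0 stroke→GY1  (only one flow-in slot at J1)
β1 stroke→GY1  (through GY1, causality inverts; strokes same side of GY1)
β5 stroke→I1  (I1 outputs flow p/I1)
β2 stroke→J2  (closing 0-jn rule on J2)

1  (I1 all integral)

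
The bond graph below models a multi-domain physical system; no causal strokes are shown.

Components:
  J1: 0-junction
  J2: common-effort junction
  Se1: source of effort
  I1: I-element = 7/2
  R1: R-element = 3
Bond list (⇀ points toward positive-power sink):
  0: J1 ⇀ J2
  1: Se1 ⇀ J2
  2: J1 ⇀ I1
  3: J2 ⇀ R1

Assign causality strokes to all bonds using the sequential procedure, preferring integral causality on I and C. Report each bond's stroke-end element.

b1 |J2  (source Se1 imposes e)
b0 |J1  (J2: bond 1 brought effort, rest push out)
b3 |R1  (0-jn J2 has e-setter on 1)
b2 |I1  (0-jn J1 has e-setter on 0)

b0 stroke at J1
b1 stroke at J2
b2 stroke at I1
b3 stroke at R1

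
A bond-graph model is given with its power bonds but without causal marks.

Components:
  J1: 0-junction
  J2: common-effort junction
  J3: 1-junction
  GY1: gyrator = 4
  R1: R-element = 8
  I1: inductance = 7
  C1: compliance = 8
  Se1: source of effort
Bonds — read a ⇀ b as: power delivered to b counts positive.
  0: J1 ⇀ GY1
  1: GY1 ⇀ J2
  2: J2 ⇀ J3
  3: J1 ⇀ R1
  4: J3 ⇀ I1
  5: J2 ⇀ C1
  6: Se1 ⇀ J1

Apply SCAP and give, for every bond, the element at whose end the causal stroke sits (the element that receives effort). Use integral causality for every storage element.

bond 6 stroke at J1  (Se1 (Se) sets effort on bond)
bond 0 stroke at GY1  (common-e at J1 fixed by 6)
bond 3 stroke at R1  (J1: bond 6 brought effort, rest push out)
bond 1 stroke at GY1  (GY1 both-in/both-out from 0)
bond 4 stroke at I1  (prefer integral on I1)
bond 2 stroke at J3  (J3: bond 4 brought flow, rest push out)
bond 5 stroke at J2  (only one effort-in slot at J2)

bond 0 |GY1
bond 1 |GY1
bond 2 |J3
bond 3 |R1
bond 4 |I1
bond 5 |J2
bond 6 |J1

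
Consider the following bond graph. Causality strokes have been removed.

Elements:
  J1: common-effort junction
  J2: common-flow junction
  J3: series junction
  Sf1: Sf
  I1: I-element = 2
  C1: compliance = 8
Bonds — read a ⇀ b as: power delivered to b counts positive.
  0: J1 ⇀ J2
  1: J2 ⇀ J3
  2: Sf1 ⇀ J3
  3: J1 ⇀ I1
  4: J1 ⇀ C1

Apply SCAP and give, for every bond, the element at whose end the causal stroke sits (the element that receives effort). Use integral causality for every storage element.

β2 |Sf1  (source Sf1 imposes f)
β1 |J3  (J3 flow already set via bond 2)
β0 |J2  (1-jn J2 has f-setter on 1)
β3 |I1  (I1: I, integral causality)
β4 |J1  (J1: last free bond brings effort in)

#0 |J2
#1 |J3
#2 |Sf1
#3 |I1
#4 |J1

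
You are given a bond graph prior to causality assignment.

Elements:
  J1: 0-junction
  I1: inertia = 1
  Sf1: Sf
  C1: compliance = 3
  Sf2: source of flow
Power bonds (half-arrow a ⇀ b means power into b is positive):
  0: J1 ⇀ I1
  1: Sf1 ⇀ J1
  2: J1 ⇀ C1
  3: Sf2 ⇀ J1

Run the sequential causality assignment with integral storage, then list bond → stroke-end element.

bond 0 stroke→I1
bond 1 stroke→Sf1
bond 2 stroke→J1
bond 3 stroke→Sf2

b1 |Sf1  (Sf1 fixes flow; stroke at Sf1)
b3 |Sf2  (source Sf2 imposes f)
b0 |I1  (prefer integral on I1)
b2 |J1  (closing 0-jn rule on J1)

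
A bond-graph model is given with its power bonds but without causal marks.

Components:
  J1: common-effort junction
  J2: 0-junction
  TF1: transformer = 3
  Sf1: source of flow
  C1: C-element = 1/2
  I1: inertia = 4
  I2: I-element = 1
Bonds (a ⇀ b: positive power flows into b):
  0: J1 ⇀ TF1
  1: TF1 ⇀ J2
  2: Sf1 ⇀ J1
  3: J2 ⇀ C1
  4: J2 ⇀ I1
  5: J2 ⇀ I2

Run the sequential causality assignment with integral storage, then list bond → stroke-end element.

#2 stroke at Sf1  (Sf1 (Sf) sets flow on bond)
#0 stroke at J1  (only one effort-in slot at J1)
#1 stroke at TF1  (TF1 one-in-one-out from 0)
#3 stroke at J2  (C1: C, integral causality)
#4 stroke at I1  (common-e at J2 fixed by 3)
#5 stroke at I2  (0-jn J2 has e-setter on 3)

#0 |J1
#1 |TF1
#2 |Sf1
#3 |J2
#4 |I1
#5 |I2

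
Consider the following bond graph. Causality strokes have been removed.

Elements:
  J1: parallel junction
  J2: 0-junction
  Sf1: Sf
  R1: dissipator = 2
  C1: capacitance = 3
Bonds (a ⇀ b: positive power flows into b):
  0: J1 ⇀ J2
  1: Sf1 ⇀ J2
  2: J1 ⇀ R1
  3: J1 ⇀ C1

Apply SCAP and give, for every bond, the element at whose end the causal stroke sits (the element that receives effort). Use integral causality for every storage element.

b0 →J2
b1 →Sf1
b2 →R1
b3 →J1

#1 |Sf1  (Sf1 (Sf) sets flow on bond)
#0 |J2  (only one effort-in slot at J2)
#3 |J1  (C1: C, integral causality)
#2 |R1  (common-e at J1 fixed by 3)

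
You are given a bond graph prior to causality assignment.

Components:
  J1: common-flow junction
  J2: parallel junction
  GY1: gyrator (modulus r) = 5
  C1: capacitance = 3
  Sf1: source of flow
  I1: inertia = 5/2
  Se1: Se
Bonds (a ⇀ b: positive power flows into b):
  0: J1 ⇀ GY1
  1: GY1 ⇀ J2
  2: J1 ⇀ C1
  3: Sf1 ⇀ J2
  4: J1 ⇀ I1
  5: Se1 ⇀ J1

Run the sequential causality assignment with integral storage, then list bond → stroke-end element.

bond 0 |J1
bond 1 |J2
bond 2 |J1
bond 3 |Sf1
bond 4 |I1
bond 5 |J1

b3 →Sf1  (Sf1 (Sf) sets flow on bond)
b5 →J1  (Se1: effort source, stroke at far end)
b1 →J2  (only one effort-in slot at J2)
b0 →J1  (through GY1, causality inverts; strokes same side of GY1)
b2 →J1  (C1 outputs effort q/C1)
b4 →I1  (closing 1-jn rule on J1)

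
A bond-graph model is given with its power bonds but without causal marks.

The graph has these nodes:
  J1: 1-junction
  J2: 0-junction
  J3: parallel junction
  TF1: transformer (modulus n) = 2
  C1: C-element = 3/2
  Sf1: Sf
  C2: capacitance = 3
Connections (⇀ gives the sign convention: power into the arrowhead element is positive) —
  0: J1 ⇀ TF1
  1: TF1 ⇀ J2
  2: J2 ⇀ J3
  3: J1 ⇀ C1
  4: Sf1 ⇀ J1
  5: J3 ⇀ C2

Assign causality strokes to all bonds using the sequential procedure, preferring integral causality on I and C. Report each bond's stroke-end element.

b0 |J1
b1 |TF1
b2 |J2
b3 |J1
b4 |Sf1
b5 |J3

#4 stroke→Sf1  (source Sf1 imposes f)
#0 stroke→J1  (common-f at J1 fixed by 4)
#3 stroke→J1  (1-jn J1 has f-setter on 4)
#1 stroke→TF1  (TF TF1: opposite of bond 0)
#2 stroke→J2  (J2 needs exactly one e-in)
#5 stroke→J3  (J3 needs exactly one e-in)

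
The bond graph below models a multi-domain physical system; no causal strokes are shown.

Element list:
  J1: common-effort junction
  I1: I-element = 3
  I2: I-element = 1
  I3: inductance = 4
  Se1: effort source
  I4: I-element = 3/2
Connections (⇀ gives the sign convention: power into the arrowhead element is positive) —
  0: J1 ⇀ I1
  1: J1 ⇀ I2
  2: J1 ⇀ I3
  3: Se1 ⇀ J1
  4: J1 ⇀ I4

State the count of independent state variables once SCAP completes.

4  (I1, I2, I3, I4 all integral)

#3 →J1  (Se1: effort source, stroke at far end)
#0 →I1  (J1: bond 3 brought effort, rest push out)
#1 →I2  (J1 effort already set via bond 3)
#2 →I3  (J1: bond 3 brought effort, rest push out)
#4 →I4  (common-e at J1 fixed by 3)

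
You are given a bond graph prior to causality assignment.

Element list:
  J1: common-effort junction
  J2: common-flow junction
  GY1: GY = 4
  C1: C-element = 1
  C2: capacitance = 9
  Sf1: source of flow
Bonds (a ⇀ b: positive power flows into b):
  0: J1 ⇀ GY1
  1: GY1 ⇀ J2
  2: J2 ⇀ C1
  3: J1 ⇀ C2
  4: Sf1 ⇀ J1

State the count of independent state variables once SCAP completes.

bond 4 stroke at Sf1  (source Sf1 imposes f)
bond 2 stroke at J2  (prefer integral on C1)
bond 1 stroke at GY1  (J2: last free bond brings flow in)
bond 0 stroke at GY1  (GY1: gyrator matches bond 1)
bond 3 stroke at J1  (J1 needs exactly one e-in)

2  (C1, C2 all integral)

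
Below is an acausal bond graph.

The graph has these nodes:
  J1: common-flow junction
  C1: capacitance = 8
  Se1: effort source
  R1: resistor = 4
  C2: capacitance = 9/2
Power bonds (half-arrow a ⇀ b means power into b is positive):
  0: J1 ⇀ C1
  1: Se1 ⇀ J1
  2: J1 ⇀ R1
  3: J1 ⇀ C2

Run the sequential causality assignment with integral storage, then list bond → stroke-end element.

#1 →J1  (Se1 fixes effort; stroke away)
#0 →J1  (C1 outputs effort q/C1)
#3 →J1  (C2: C, integral causality)
#2 →R1  (closing 1-jn rule on J1)

#0 stroke at J1
#1 stroke at J1
#2 stroke at R1
#3 stroke at J1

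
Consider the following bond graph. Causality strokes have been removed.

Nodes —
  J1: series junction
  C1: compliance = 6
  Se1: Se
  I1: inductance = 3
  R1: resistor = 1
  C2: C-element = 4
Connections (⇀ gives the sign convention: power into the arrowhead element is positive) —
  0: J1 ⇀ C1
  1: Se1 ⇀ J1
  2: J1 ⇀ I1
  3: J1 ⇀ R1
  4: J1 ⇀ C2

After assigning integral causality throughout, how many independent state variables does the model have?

β1 →J1  (Se1 fixes effort; stroke away)
β0 →J1  (C1: C, integral causality)
β2 →I1  (prefer integral on I1)
β3 →J1  (1-jn J1 has f-setter on 2)
β4 →J1  (1-jn J1 has f-setter on 2)

3  (C1, C2, I1 all integral)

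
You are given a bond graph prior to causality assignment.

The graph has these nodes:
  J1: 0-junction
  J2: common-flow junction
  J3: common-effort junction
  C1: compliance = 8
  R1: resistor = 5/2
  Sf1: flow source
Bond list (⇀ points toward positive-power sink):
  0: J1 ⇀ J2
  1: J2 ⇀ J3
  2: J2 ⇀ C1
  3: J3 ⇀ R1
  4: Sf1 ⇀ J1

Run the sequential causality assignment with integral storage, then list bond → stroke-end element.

#0 |J1
#1 |J2
#2 |J2
#3 |J3
#4 |Sf1

b4 |Sf1  (Sf1: flow source, stroke at near end)
b0 |J1  (closing 0-jn rule on J1)
b1 |J2  (J2: bond 0 brought flow, rest push out)
b2 |J2  (common-f at J2 fixed by 0)
b3 |J3  (J3: last free bond brings effort in)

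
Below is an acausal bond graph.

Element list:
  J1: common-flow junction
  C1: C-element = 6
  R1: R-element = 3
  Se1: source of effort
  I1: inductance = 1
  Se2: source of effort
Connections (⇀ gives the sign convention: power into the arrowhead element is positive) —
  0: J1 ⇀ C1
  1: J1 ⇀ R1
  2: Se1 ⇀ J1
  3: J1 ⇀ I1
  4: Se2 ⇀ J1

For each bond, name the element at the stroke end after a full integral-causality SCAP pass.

bond 2 |J1  (Se1 (Se) sets effort on bond)
bond 4 |J1  (Se2 fixes effort; stroke away)
bond 0 |J1  (prefer integral on C1)
bond 3 |I1  (I1 outputs flow p/I1)
bond 1 |J1  (1-jn J1 has f-setter on 3)

β0 stroke→J1
β1 stroke→J1
β2 stroke→J1
β3 stroke→I1
β4 stroke→J1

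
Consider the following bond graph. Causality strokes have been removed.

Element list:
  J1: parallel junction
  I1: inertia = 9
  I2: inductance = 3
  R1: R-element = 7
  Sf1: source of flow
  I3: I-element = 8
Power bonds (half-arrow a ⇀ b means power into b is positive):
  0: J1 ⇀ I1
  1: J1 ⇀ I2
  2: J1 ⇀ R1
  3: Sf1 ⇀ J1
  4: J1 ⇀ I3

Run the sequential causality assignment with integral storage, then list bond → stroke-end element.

β3 stroke at Sf1  (Sf1 (Sf) sets flow on bond)
β0 stroke at I1  (I1: I, integral causality)
β1 stroke at I2  (I2: I, integral causality)
β4 stroke at I3  (I3: I, integral causality)
β2 stroke at J1  (J1: last free bond brings effort in)

β0 →I1
β1 →I2
β2 →J1
β3 →Sf1
β4 →I3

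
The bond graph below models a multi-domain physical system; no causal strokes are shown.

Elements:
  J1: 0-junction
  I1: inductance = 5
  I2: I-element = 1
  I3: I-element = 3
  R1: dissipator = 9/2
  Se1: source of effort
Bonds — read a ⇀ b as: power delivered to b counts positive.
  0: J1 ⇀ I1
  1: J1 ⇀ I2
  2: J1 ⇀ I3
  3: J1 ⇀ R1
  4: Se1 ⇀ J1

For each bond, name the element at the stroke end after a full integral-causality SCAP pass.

bond 4 |J1  (source Se1 imposes e)
bond 0 |I1  (0-jn J1 has e-setter on 4)
bond 1 |I2  (J1: bond 4 brought effort, rest push out)
bond 2 |I3  (J1: bond 4 brought effort, rest push out)
bond 3 |R1  (0-jn J1 has e-setter on 4)

b0 stroke→I1
b1 stroke→I2
b2 stroke→I3
b3 stroke→R1
b4 stroke→J1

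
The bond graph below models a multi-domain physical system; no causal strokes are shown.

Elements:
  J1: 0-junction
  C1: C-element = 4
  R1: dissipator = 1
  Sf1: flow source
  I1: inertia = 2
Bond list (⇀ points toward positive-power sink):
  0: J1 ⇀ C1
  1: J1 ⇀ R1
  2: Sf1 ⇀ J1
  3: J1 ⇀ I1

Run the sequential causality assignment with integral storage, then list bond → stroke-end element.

bond 0 |J1
bond 1 |R1
bond 2 |Sf1
bond 3 |I1

β2 stroke at Sf1  (source Sf1 imposes f)
β0 stroke at J1  (C1 outputs effort q/C1)
β1 stroke at R1  (common-e at J1 fixed by 0)
β3 stroke at I1  (0-jn J1 has e-setter on 0)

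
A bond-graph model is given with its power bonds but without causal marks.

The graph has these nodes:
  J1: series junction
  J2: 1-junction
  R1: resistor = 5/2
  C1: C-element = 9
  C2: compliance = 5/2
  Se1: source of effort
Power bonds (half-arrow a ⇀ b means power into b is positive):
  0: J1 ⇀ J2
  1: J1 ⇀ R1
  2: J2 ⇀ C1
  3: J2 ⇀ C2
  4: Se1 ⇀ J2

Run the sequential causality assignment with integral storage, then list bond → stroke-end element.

#0 →J1
#1 →R1
#2 →J2
#3 →J2
#4 →J2

β4 →J2  (Se1 fixes effort; stroke away)
β2 →J2  (C1: C, integral causality)
β3 →J2  (prefer integral on C2)
β0 →J1  (J2: last free bond brings flow in)
β1 →R1  (J1 needs exactly one f-in)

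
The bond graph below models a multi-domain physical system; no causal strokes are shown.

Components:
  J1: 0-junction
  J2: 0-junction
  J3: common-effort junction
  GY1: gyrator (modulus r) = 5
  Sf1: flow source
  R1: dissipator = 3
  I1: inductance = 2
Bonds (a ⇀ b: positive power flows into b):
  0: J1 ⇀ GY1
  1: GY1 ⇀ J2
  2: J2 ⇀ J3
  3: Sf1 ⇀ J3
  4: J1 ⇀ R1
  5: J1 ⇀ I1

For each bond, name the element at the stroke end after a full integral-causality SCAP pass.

bond 3 |Sf1  (source Sf1 imposes f)
bond 2 |J3  (J3 needs exactly one e-in)
bond 1 |J2  (J2 needs exactly one e-in)
bond 0 |J1  (through GY1, causality inverts; strokes same side of GY1)
bond 4 |R1  (J1: bond 0 brought effort, rest push out)
bond 5 |I1  (J1: bond 0 brought effort, rest push out)

b0 →J1
b1 →J2
b2 →J3
b3 →Sf1
b4 →R1
b5 →I1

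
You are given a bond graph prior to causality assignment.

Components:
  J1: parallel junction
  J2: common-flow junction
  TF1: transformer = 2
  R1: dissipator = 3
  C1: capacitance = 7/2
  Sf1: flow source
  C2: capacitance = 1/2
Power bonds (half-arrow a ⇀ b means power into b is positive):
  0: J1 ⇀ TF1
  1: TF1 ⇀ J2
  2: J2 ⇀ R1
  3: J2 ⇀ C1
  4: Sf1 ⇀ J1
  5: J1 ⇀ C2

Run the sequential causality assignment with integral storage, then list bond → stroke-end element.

#4 stroke→Sf1  (Sf1 (Sf) sets flow on bond)
#3 stroke→J2  (C1 integral (e out))
#5 stroke→J1  (C2 integral (e out))
#0 stroke→TF1  (common-e at J1 fixed by 5)
#1 stroke→J2  (TF1 one-in-one-out from 0)
#2 stroke→R1  (only one flow-in slot at J2)

#0 stroke→TF1
#1 stroke→J2
#2 stroke→R1
#3 stroke→J2
#4 stroke→Sf1
#5 stroke→J1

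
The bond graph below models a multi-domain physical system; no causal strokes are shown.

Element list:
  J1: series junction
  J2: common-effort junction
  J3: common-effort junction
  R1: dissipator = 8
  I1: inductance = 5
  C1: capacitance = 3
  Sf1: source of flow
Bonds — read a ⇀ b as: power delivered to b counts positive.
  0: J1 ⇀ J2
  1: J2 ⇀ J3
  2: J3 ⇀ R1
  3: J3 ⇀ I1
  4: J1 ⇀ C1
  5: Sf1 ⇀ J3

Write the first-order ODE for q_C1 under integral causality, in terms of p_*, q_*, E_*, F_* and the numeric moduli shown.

dq_C1/dt = -F_Sf1 + p_I1/5 - q_C1/24

b5 |Sf1  (Sf1: flow source, stroke at near end)
b3 |I1  (I1: I, integral causality)
b4 |J1  (C1 integral (e out))
b0 |J2  (only one flow-in slot at J1)
b1 |J3  (J2 effort already set via bond 0)
b2 |R1  (J3 effort already set via bond 1)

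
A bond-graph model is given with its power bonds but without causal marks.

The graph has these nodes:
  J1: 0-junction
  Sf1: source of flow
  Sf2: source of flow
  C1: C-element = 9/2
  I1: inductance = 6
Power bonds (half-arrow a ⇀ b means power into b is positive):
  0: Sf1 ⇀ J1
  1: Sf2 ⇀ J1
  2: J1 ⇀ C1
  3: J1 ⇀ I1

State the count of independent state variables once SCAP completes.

2  (C1, I1 all integral)

b0 →Sf1  (Sf1 fixes flow; stroke at Sf1)
b1 →Sf2  (Sf2: flow source, stroke at near end)
b2 →J1  (C1: C, integral causality)
b3 →I1  (common-e at J1 fixed by 2)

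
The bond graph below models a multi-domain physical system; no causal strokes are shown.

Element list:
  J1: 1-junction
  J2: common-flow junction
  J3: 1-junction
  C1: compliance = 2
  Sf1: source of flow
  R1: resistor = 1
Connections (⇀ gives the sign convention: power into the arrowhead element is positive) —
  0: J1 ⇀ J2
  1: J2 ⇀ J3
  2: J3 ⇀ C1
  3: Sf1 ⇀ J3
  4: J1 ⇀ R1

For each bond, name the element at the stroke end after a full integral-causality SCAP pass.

b3 stroke at Sf1  (source Sf1 imposes f)
b1 stroke at J3  (J3 flow already set via bond 3)
b2 stroke at J3  (J3: bond 3 brought flow, rest push out)
b0 stroke at J2  (common-f at J2 fixed by 1)
b4 stroke at J1  (J1: bond 0 brought flow, rest push out)

b0 stroke at J2
b1 stroke at J3
b2 stroke at J3
b3 stroke at Sf1
b4 stroke at J1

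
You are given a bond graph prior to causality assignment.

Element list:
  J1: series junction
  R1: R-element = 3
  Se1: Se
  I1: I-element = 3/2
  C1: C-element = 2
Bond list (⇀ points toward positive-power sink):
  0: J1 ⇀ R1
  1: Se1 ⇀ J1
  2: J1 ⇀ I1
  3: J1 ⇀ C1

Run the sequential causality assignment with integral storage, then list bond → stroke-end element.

β0 |J1
β1 |J1
β2 |I1
β3 |J1

β1 stroke→J1  (Se1: effort source, stroke at far end)
β2 stroke→I1  (I1 integral (f out))
β0 stroke→J1  (common-f at J1 fixed by 2)
β3 stroke→J1  (common-f at J1 fixed by 2)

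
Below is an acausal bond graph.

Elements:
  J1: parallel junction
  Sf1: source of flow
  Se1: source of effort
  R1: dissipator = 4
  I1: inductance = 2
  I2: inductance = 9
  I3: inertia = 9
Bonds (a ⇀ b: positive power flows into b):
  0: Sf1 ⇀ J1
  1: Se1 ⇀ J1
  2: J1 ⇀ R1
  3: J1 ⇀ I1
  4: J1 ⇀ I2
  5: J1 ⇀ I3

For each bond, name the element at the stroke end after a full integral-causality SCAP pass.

β0 stroke→Sf1
β1 stroke→J1
β2 stroke→R1
β3 stroke→I1
β4 stroke→I2
β5 stroke→I3

β0 |Sf1  (Sf1: flow source, stroke at near end)
β1 |J1  (source Se1 imposes e)
β2 |R1  (J1 effort already set via bond 1)
β3 |I1  (J1: bond 1 brought effort, rest push out)
β4 |I2  (0-jn J1 has e-setter on 1)
β5 |I3  (J1 effort already set via bond 1)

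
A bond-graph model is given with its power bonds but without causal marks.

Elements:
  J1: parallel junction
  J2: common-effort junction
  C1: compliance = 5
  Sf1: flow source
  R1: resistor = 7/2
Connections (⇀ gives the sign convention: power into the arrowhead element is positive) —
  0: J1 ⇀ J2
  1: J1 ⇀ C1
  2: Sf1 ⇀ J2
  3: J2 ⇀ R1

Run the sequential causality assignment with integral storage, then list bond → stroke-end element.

b2 →Sf1  (Sf1 fixes flow; stroke at Sf1)
b1 →J1  (prefer integral on C1)
b0 →J2  (0-jn J1 has e-setter on 1)
b3 →R1  (0-jn J2 has e-setter on 0)

β0 |J2
β1 |J1
β2 |Sf1
β3 |R1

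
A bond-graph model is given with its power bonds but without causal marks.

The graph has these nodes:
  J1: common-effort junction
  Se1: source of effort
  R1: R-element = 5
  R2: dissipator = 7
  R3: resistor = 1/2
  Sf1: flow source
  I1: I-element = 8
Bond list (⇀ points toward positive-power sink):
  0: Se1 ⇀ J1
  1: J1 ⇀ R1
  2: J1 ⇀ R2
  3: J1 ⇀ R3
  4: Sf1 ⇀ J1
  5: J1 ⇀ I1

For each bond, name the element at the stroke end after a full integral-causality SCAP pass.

β0 →J1  (source Se1 imposes e)
β4 →Sf1  (Sf1 (Sf) sets flow on bond)
β1 →R1  (common-e at J1 fixed by 0)
β2 →R2  (0-jn J1 has e-setter on 0)
β3 →R3  (common-e at J1 fixed by 0)
β5 →I1  (common-e at J1 fixed by 0)

β0 |J1
β1 |R1
β2 |R2
β3 |R3
β4 |Sf1
β5 |I1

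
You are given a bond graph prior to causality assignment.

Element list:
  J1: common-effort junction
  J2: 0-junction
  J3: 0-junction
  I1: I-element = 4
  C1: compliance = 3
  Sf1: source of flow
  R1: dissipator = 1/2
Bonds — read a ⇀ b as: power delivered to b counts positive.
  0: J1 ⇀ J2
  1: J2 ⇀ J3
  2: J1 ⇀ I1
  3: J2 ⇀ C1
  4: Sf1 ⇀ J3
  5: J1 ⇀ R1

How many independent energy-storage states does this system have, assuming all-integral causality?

bond 4 |Sf1  (Sf1 (Sf) sets flow on bond)
bond 1 |J3  (only one effort-in slot at J3)
bond 2 |I1  (I1: I, integral causality)
bond 3 |J2  (prefer integral on C1)
bond 0 |J1  (common-e at J2 fixed by 3)
bond 5 |R1  (common-e at J1 fixed by 0)

2  (C1, I1 all integral)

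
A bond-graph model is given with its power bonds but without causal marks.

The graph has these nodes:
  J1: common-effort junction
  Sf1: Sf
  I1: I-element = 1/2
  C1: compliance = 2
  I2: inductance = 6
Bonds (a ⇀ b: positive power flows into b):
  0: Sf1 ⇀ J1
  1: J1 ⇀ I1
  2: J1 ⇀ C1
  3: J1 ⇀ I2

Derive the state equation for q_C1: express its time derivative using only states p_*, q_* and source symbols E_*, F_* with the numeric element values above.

#0 stroke→Sf1  (Sf1: flow source, stroke at near end)
#1 stroke→I1  (I1 integral (f out))
#2 stroke→J1  (C1 integral (e out))
#3 stroke→I2  (common-e at J1 fixed by 2)

dq_C1/dt = F_Sf1 - 2*p_I1 - p_I2/6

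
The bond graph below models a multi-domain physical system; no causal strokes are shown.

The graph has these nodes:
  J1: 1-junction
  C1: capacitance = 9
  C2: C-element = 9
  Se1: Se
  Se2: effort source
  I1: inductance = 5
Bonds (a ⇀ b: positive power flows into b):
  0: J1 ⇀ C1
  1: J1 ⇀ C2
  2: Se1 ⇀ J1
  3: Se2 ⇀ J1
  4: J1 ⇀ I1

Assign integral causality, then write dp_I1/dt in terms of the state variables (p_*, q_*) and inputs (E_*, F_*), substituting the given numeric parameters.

dp_I1/dt = E_Se1 + E_Se2 - q_C1/9 - q_C2/9

b2 stroke at J1  (Se1: effort source, stroke at far end)
b3 stroke at J1  (Se2: effort source, stroke at far end)
b0 stroke at J1  (C1: C, integral causality)
b1 stroke at J1  (C2 outputs effort q/C2)
b4 stroke at I1  (only one flow-in slot at J1)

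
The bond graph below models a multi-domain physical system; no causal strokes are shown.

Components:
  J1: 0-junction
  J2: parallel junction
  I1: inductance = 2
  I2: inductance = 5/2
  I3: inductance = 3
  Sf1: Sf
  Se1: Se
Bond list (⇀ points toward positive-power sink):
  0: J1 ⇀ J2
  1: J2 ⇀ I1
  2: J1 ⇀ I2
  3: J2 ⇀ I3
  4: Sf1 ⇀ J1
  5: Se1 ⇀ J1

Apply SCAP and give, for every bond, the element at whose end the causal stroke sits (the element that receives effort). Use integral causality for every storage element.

β0 |J2
β1 |I1
β2 |I2
β3 |I3
β4 |Sf1
β5 |J1

β4 stroke→Sf1  (Sf1 fixes flow; stroke at Sf1)
β5 stroke→J1  (Se1: effort source, stroke at far end)
β0 stroke→J2  (0-jn J1 has e-setter on 5)
β2 stroke→I2  (J1: bond 5 brought effort, rest push out)
β1 stroke→I1  (0-jn J2 has e-setter on 0)
β3 stroke→I3  (J2: bond 0 brought effort, rest push out)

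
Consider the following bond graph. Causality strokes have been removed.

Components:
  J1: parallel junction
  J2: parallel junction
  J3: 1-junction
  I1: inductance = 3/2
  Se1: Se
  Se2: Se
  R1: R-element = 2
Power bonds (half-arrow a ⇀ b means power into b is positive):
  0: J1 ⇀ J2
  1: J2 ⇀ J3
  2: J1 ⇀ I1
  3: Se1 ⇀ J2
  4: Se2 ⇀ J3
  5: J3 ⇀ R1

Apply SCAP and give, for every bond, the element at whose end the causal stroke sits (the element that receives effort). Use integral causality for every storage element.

β0 →J1
β1 →J3
β2 →I1
β3 →J2
β4 →J3
β5 →R1

β3 →J2  (Se1: effort source, stroke at far end)
β4 →J3  (source Se2 imposes e)
β0 →J1  (common-e at J2 fixed by 3)
β1 →J3  (common-e at J2 fixed by 3)
β5 →R1  (J3: last free bond brings flow in)
β2 →I1  (common-e at J1 fixed by 0)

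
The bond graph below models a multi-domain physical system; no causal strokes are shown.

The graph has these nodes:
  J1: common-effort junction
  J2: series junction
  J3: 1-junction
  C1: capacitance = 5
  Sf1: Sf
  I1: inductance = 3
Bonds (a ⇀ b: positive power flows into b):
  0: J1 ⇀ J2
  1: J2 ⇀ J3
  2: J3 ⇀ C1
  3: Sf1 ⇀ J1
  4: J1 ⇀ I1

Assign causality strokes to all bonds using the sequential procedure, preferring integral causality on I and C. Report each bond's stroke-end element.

β0 |J1
β1 |J2
β2 |J3
β3 |Sf1
β4 |I1

β3 →Sf1  (Sf1 (Sf) sets flow on bond)
β2 →J3  (C1 outputs effort q/C1)
β1 →J2  (closing 1-jn rule on J3)
β0 →J1  (J2: last free bond brings flow in)
β4 →I1  (J1: bond 0 brought effort, rest push out)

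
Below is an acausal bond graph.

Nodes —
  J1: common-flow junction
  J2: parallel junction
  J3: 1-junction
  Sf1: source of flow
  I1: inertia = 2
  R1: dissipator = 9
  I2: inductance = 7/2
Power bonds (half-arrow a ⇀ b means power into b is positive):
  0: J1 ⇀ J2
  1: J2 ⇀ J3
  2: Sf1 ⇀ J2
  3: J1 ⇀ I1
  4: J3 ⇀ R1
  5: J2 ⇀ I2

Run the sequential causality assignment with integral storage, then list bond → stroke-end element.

#2 →Sf1  (Sf1 (Sf) sets flow on bond)
#3 →I1  (I1: I, integral causality)
#0 →J1  (common-f at J1 fixed by 3)
#5 →I2  (I2: I, integral causality)
#1 →J2  (J2 needs exactly one e-in)
#4 →J3  (common-f at J3 fixed by 1)

bond 0 →J1
bond 1 →J2
bond 2 →Sf1
bond 3 →I1
bond 4 →J3
bond 5 →I2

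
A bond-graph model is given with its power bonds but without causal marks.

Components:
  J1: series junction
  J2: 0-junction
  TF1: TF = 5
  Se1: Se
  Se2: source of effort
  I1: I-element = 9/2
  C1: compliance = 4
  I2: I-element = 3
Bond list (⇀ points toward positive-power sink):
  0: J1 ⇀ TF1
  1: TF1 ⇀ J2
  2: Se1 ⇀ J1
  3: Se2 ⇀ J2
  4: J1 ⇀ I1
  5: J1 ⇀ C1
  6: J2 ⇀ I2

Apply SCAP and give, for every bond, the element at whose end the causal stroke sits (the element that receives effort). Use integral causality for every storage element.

b0 stroke at J1
b1 stroke at TF1
b2 stroke at J1
b3 stroke at J2
b4 stroke at I1
b5 stroke at J1
b6 stroke at I2

bond 2 |J1  (Se1: effort source, stroke at far end)
bond 3 |J2  (Se2: effort source, stroke at far end)
bond 1 |TF1  (0-jn J2 has e-setter on 3)
bond 6 |I2  (common-e at J2 fixed by 3)
bond 0 |J1  (TF1 one-in-one-out from 1)
bond 4 |I1  (I1: I, integral causality)
bond 5 |J1  (common-f at J1 fixed by 4)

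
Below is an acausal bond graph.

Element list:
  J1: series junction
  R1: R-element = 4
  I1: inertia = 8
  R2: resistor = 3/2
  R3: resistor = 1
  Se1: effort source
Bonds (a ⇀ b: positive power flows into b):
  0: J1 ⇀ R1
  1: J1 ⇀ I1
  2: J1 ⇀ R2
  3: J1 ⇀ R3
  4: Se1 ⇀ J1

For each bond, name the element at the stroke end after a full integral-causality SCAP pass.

#4 stroke at J1  (Se1 fixes effort; stroke away)
#1 stroke at I1  (prefer integral on I1)
#0 stroke at J1  (1-jn J1 has f-setter on 1)
#2 stroke at J1  (J1 flow already set via bond 1)
#3 stroke at J1  (J1 flow already set via bond 1)

#0 stroke at J1
#1 stroke at I1
#2 stroke at J1
#3 stroke at J1
#4 stroke at J1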